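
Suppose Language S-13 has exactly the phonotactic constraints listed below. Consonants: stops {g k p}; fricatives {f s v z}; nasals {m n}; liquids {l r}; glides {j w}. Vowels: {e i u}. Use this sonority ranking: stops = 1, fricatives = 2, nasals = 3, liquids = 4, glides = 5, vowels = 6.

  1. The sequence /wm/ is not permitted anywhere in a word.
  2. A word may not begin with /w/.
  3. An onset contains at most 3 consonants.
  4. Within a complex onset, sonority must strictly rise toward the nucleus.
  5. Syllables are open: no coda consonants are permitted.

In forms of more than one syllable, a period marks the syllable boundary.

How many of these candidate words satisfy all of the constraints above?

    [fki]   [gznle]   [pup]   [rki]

[fki] — violates constraint 4: syllable 1 onset /fk/: /f/ (fricative, 2) → /k/ (stop, 1) does not rise → ill-formed
[gznle] — violates constraint 3: syllable 1 onset /gznl/ has 4 consonants (> 3) → ill-formed
[pup] — violates constraint 5: syllable 1 coda /p/ has 1 consonant (> 0) → ill-formed
[rki] — violates constraint 4: syllable 1 onset /rk/: /r/ (liquid, 4) → /k/ (stop, 1) does not rise → ill-formed
No form is well-formed → 0.

0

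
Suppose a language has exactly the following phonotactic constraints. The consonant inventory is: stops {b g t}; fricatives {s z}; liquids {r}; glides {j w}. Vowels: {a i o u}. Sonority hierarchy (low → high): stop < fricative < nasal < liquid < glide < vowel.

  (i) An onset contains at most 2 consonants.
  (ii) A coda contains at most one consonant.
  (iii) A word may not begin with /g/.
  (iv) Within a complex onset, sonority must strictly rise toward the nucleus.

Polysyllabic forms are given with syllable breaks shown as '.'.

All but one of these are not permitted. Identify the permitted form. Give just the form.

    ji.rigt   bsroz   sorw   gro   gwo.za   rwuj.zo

ji.rigt — violates constraint (ii): syllable 2 coda /gt/ has 2 consonants (> 1) → not permitted
bsroz — violates constraint (i): syllable 1 onset /bsr/ has 3 consonants (> 2) → not permitted
sorw — violates constraint (ii): syllable 1 coda /rw/ has 2 consonants (> 1) → not permitted
gro — violates constraint (iii): word begins with /g/ → not permitted
gwo.za — violates constraint (iii): word begins with /g/ → not permitted
rwuj.zo — σ1 onset /rw/ (4→5 rises), coda /j/ ok; σ2 onset /z/, coda /∅/ ok → permitted

rwuj.zo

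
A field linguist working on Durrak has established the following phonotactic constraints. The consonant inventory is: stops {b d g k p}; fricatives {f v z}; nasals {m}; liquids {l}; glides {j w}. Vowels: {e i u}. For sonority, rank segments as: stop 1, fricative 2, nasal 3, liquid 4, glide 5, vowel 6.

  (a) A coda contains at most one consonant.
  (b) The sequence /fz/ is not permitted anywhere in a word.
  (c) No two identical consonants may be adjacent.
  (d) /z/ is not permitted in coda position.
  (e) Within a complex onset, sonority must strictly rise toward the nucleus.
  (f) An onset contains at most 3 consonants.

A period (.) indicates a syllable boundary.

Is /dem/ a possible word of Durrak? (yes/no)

yes

/dem/ — σ1 onset /d/, coda /m/ ok → phonotactically legal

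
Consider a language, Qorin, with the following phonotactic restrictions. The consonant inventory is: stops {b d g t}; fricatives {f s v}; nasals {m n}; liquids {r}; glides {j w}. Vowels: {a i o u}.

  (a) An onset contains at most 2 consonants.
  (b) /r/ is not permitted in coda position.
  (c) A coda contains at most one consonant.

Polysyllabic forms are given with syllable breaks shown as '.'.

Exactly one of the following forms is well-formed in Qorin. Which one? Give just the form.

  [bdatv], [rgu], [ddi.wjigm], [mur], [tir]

[bdatv] — violates constraint (c): syllable 1 coda /tv/ has 2 consonants (> 1) → ill-formed
[rgu] — σ1 onset /rg/ (2C), coda /∅/ ok → well-formed
[ddi.wjigm] — violates constraint (c): syllable 2 coda /gm/ has 2 consonants (> 1) → ill-formed
[mur] — violates constraint (b): syllable 1 coda contains /r/ → ill-formed
[tir] — violates constraint (b): syllable 1 coda contains /r/ → ill-formed

[rgu]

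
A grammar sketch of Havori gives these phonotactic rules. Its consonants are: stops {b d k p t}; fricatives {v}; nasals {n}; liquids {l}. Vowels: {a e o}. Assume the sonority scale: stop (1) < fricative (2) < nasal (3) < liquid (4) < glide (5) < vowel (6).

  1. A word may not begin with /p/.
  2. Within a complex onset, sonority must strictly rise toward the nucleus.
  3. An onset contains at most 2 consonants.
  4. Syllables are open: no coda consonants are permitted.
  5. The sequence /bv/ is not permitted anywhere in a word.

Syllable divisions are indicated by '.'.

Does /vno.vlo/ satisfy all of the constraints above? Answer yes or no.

/vno.vlo/ — σ1 onset /vn/ (2→3 rises), coda /∅/ ok; σ2 onset /vl/ (2→4 rises), coda /∅/ ok → permitted

yes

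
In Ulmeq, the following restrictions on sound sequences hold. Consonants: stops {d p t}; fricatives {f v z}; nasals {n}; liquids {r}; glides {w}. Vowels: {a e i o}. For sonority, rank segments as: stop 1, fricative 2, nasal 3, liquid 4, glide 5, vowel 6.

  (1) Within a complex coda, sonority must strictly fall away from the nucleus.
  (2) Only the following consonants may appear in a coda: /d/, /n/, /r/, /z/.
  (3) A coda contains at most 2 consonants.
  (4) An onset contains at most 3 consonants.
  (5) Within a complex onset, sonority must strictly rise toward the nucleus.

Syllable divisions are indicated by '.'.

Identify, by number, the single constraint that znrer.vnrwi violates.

znrer.vnrwi: syllable 2 onset /vnrw/ has 4 consonants (> 3).
This is a violation of constraint 4: "An onset contains at most 3 consonants."
The remaining constraints (1, 2, 3, 5) are satisfied.

4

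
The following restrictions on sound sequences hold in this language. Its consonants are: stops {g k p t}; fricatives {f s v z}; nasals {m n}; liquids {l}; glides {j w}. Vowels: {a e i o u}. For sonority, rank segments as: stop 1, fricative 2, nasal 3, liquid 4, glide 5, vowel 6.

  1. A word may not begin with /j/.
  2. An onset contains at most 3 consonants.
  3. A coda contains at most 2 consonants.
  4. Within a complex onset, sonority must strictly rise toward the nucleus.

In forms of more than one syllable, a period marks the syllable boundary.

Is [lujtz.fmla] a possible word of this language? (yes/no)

[lujtz.fmla] — violates constraint 3: syllable 1 coda /jtz/ has 3 consonants (> 2) → ill-formed

no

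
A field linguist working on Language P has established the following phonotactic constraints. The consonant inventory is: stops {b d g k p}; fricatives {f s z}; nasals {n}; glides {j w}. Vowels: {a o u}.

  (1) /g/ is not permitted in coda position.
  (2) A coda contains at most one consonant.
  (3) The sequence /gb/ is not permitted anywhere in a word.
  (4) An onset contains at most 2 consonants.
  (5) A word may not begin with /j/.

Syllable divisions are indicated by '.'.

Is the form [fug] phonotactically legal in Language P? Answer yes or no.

no

[fug] — violates constraint 1: syllable 1 coda contains /g/ → phonotactically illegal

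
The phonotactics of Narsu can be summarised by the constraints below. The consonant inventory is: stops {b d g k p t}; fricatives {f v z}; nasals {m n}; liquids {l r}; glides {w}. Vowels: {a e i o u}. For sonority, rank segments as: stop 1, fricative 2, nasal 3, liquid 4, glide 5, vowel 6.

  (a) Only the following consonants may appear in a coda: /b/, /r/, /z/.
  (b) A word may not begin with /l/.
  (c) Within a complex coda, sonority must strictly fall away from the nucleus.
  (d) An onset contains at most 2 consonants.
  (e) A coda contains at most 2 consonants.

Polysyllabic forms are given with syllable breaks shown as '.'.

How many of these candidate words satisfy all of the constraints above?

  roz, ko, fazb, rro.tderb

4

roz — σ1 onset /r/, coda /z/ ok → permitted
ko — σ1 onset /k/, coda /∅/ ok → permitted
fazb — σ1 onset /f/, coda /zb/ (2→1 falls) ok → permitted
rro.tderb — σ1 onset /rr/ (2C), coda /∅/ ok; σ2 onset /td/ (2C), coda /rb/ (4→1 falls) ok → permitted
Permitted: roz, ko, fazb, rro.tderb → 4.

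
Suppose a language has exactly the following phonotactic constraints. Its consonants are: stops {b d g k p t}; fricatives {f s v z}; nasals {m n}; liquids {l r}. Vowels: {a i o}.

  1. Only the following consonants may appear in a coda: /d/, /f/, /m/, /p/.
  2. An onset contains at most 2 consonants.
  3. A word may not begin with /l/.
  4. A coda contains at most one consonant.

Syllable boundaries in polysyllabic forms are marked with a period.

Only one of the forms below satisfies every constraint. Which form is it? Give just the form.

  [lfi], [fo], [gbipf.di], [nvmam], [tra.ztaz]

[lfi] — violates constraint 3: word begins with /l/ → not permitted
[fo] — σ1 onset /f/, coda /∅/ ok → permitted
[gbipf.di] — violates constraint 4: syllable 1 coda /pf/ has 2 consonants (> 1) → not permitted
[nvmam] — violates constraint 2: syllable 1 onset /nvm/ has 3 consonants (> 2) → not permitted
[tra.ztaz] — violates constraint 1: syllable 2 coda contains /z/, which is not a licensed coda consonant → not permitted

[fo]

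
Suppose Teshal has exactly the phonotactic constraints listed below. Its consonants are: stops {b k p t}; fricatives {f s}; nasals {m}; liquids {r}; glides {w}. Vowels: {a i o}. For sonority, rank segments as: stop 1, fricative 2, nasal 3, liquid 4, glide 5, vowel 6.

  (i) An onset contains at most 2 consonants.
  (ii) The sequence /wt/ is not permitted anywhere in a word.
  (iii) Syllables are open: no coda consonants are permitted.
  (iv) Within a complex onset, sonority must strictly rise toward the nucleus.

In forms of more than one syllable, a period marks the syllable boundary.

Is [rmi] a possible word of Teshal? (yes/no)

no

[rmi] — violates constraint (iv): syllable 1 onset /rm/: /r/ (liquid, 4) → /m/ (nasal, 3) does not rise → not permitted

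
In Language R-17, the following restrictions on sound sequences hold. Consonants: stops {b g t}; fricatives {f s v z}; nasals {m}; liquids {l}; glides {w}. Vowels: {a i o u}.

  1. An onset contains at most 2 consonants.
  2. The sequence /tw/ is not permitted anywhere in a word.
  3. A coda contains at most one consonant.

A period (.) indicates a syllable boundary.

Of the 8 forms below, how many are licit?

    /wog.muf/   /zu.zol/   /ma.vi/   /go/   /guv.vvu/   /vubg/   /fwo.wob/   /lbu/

7

/wog.muf/ — σ1 onset /w/, coda /g/ ok; σ2 onset /m/, coda /f/ ok → licit
/zu.zol/ — σ1 onset /z/, coda /∅/ ok; σ2 onset /z/, coda /l/ ok → licit
/ma.vi/ — σ1 onset /m/, coda /∅/ ok; σ2 onset /v/, coda /∅/ ok → licit
/go/ — σ1 onset /g/, coda /∅/ ok → licit
/guv.vvu/ — σ1 onset /g/, coda /v/ ok; σ2 onset /vv/ (2C), coda /∅/ ok → licit
/vubg/ — violates constraint 3: syllable 1 coda /bg/ has 2 consonants (> 1) → illicit
/fwo.wob/ — σ1 onset /fw/ (2C), coda /∅/ ok; σ2 onset /w/, coda /b/ ok → licit
/lbu/ — σ1 onset /lb/ (2C), coda /∅/ ok → licit
Licit: /wog.muf/, /zu.zol/, /ma.vi/, /go/, /guv.vvu/, /fwo.wob/, /lbu/ → 7.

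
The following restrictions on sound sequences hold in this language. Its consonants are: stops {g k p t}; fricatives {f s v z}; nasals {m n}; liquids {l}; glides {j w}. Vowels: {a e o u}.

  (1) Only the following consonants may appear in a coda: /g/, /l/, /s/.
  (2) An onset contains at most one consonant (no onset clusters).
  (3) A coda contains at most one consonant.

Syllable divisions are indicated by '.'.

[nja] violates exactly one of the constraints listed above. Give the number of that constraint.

[nja]: syllable 1 onset /nj/ has 2 consonants (> 1).
This is a violation of constraint 2: "An onset contains at most one consonant (no onset clusters)."
The remaining constraints (1, 3) are satisfied.

2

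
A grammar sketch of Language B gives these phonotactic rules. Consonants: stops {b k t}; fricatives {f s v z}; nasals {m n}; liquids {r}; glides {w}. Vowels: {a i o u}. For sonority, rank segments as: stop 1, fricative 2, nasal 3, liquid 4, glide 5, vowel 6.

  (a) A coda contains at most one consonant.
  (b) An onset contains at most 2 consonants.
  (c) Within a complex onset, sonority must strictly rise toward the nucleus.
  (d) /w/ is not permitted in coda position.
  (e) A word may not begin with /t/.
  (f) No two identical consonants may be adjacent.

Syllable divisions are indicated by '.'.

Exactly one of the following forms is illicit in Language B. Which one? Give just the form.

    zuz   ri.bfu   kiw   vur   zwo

zuz — σ1 onset /z/, coda /z/ ok → licit
ri.bfu — σ1 onset /r/, coda /∅/ ok; σ2 onset /bf/ (1→2 rises), coda /∅/ ok → licit
kiw — violates constraint (d): syllable 1 coda contains /w/ → illicit
vur — σ1 onset /v/, coda /r/ ok → licit
zwo — σ1 onset /zw/ (2→5 rises), coda /∅/ ok → licit

kiw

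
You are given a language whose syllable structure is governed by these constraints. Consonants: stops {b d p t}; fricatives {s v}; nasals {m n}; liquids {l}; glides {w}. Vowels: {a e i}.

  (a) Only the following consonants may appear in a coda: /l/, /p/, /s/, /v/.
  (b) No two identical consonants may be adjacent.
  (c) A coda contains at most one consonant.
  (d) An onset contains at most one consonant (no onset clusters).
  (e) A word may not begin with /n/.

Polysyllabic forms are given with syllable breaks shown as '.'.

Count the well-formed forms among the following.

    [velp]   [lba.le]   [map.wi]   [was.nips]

[velp] — violates constraint (c): syllable 1 coda /lp/ has 2 consonants (> 1) → ill-formed
[lba.le] — violates constraint (d): syllable 1 onset /lb/ has 2 consonants (> 1) → ill-formed
[map.wi] — σ1 onset /m/, coda /p/ ok; σ2 onset /w/, coda /∅/ ok → well-formed
[was.nips] — violates constraint (c): syllable 2 coda /ps/ has 2 consonants (> 1) → ill-formed
Well-formed: [map.wi] → 1.

1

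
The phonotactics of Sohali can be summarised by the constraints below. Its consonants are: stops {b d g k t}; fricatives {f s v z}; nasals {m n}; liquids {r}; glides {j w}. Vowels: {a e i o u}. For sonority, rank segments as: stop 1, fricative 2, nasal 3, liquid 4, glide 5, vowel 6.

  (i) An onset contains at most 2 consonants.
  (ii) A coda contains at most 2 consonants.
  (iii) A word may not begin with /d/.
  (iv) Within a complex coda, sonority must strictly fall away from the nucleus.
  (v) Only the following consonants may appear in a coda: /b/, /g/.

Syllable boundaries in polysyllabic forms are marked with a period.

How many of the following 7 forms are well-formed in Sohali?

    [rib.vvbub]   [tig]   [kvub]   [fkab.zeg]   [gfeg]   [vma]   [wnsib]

[rib.vvbub] — violates constraint (i): syllable 2 onset /vvb/ has 3 consonants (> 2) → ill-formed
[tig] — σ1 onset /t/, coda /g/ ok → well-formed
[kvub] — σ1 onset /kv/ (2C), coda /b/ ok → well-formed
[fkab.zeg] — σ1 onset /fk/ (2C), coda /b/ ok; σ2 onset /z/, coda /g/ ok → well-formed
[gfeg] — σ1 onset /gf/ (2C), coda /g/ ok → well-formed
[vma] — σ1 onset /vm/ (2C), coda /∅/ ok → well-formed
[wnsib] — violates constraint (i): syllable 1 onset /wns/ has 3 consonants (> 2) → ill-formed
Well-formed: [tig], [kvub], [fkab.zeg], [gfeg], [vma] → 5.

5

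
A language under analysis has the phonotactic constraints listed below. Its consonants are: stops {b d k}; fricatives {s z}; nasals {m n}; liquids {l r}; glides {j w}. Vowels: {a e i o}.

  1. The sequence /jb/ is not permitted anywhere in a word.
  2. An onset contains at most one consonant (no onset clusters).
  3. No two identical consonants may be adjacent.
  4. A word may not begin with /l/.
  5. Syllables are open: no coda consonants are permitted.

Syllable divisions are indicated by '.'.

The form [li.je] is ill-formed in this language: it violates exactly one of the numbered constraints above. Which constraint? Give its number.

4

[li.je]: word begins with /l/.
This is a violation of constraint 4: "A word may not begin with /l/."
The remaining constraints (1, 2, 3, 5) are satisfied.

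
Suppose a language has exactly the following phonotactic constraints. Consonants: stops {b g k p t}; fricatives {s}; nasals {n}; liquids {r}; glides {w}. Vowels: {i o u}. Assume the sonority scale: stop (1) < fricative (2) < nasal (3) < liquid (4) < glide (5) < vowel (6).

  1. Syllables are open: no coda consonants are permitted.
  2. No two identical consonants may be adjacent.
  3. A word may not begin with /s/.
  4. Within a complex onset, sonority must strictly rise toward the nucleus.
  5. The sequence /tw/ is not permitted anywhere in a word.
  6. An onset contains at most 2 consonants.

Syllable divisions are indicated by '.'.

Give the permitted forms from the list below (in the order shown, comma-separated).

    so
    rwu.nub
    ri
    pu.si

ri, pu.si

so — violates constraint 3: word begins with /s/ → not permitted
rwu.nub — violates constraint 1: syllable 2 coda /b/ has 1 consonant (> 0) → not permitted
ri — σ1 onset /r/, coda /∅/ ok → permitted
pu.si — σ1 onset /p/, coda /∅/ ok; σ2 onset /s/, coda /∅/ ok → permitted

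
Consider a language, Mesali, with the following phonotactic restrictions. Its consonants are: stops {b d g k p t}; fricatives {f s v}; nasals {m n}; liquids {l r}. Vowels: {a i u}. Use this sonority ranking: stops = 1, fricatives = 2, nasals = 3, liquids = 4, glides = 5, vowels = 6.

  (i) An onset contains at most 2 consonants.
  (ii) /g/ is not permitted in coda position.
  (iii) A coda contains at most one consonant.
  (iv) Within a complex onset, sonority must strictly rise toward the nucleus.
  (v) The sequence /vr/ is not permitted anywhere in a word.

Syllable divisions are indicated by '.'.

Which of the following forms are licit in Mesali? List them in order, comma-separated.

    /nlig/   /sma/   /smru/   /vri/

/nlig/ — violates constraint (ii): syllable 1 coda contains /g/ → illicit
/sma/ — σ1 onset /sm/ (2→3 rises), coda /∅/ ok → licit
/smru/ — violates constraint (i): syllable 1 onset /smr/ has 3 consonants (> 2) → illicit
/vri/ — violates constraint (v): contains banned sequence /vr/ → illicit

/sma/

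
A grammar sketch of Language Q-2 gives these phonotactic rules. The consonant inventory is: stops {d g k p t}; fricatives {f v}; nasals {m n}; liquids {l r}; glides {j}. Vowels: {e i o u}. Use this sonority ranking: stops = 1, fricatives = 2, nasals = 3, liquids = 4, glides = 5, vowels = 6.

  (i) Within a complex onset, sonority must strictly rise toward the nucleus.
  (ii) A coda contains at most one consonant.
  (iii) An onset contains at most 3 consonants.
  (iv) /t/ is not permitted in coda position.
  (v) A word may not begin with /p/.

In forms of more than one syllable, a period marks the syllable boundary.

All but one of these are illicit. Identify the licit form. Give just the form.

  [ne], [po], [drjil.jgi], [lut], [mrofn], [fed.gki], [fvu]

[ne]

[ne] — σ1 onset /n/, coda /∅/ ok → licit
[po] — violates constraint (v): word begins with /p/ → illicit
[drjil.jgi] — violates constraint (i): syllable 2 onset /jg/: /j/ (glide, 5) → /g/ (stop, 1) does not rise → illicit
[lut] — violates constraint (iv): syllable 1 coda contains /t/ → illicit
[mrofn] — violates constraint (ii): syllable 1 coda /fn/ has 2 consonants (> 1) → illicit
[fed.gki] — violates constraint (i): syllable 2 onset /gk/: /g/ (stop, 1) → /k/ (stop, 1) does not rise → illicit
[fvu] — violates constraint (i): syllable 1 onset /fv/: /f/ (fricative, 2) → /v/ (fricative, 2) does not rise → illicit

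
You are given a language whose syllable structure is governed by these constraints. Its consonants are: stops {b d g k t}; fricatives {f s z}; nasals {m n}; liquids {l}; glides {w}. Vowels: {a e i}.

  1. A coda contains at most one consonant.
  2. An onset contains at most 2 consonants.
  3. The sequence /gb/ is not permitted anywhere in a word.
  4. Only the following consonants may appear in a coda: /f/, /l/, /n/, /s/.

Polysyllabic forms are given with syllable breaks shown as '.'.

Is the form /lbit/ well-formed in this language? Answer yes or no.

/lbit/ — violates constraint 4: syllable 1 coda contains /t/, which is not a licensed coda consonant → ill-formed

no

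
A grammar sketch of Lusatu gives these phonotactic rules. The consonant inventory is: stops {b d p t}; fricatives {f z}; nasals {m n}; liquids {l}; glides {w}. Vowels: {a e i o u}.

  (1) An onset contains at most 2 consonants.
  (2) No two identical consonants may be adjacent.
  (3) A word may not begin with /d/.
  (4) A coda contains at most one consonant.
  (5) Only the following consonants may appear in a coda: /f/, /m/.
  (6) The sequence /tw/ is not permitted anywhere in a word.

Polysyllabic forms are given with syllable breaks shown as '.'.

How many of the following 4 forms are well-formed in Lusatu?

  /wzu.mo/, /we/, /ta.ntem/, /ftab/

3

/wzu.mo/ — σ1 onset /wz/ (2C), coda /∅/ ok; σ2 onset /m/, coda /∅/ ok → well-formed
/we/ — σ1 onset /w/, coda /∅/ ok → well-formed
/ta.ntem/ — σ1 onset /t/, coda /∅/ ok; σ2 onset /nt/ (2C), coda /m/ ok → well-formed
/ftab/ — violates constraint 5: syllable 1 coda contains /b/, which is not a licensed coda consonant → ill-formed
Well-formed: /wzu.mo/, /we/, /ta.ntem/ → 3.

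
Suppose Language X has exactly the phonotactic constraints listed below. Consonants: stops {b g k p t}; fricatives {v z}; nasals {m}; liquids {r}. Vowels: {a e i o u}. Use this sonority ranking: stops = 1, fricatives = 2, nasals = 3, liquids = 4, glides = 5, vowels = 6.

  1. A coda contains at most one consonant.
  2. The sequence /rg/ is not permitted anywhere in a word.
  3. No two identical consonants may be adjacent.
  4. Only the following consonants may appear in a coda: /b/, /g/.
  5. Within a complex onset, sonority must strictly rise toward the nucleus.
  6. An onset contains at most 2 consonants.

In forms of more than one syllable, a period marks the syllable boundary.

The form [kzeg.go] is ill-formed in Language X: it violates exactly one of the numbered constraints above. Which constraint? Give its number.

[kzeg.go]: adjacent identical consonants /gg/.
This is a violation of constraint 3: "No two identical consonants may be adjacent."
The remaining constraints (1, 2, 4, 5, 6) are satisfied.

3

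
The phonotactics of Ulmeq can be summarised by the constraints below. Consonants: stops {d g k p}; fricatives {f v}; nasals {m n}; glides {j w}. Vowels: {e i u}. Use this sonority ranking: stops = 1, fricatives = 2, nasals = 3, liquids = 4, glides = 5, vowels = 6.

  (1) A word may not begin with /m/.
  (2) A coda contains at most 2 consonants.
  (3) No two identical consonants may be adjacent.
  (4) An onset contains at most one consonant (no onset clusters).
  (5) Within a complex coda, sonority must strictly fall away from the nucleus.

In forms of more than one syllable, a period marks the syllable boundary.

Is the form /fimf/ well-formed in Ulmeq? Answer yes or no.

yes

/fimf/ — σ1 onset /f/, coda /mf/ (3→2 falls) ok → well-formed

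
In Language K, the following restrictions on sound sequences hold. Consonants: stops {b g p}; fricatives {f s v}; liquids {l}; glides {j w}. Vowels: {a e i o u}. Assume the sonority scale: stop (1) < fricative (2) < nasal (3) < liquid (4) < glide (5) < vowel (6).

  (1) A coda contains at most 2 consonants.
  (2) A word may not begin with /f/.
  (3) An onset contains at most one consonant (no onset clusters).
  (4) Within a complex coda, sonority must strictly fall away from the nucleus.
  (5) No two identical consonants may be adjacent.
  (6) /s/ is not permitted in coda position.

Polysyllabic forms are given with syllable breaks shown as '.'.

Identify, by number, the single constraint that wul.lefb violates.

5

wul.lefb: adjacent identical consonants /ll/.
This is a violation of constraint 5: "No two identical consonants may be adjacent."
The remaining constraints (1, 2, 3, 4, 6) are satisfied.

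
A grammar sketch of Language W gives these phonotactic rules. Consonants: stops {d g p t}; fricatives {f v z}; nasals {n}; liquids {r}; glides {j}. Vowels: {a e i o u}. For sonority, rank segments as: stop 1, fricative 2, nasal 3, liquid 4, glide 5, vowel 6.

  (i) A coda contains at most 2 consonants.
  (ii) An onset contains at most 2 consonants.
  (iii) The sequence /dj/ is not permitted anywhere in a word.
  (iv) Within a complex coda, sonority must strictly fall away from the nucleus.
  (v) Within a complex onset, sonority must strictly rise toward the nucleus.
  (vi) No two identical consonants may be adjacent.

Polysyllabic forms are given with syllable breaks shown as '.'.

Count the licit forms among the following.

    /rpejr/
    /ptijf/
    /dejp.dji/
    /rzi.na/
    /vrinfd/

0

/rpejr/ — violates constraint (v): syllable 1 onset /rp/: /r/ (liquid, 4) → /p/ (stop, 1) does not rise → illicit
/ptijf/ — violates constraint (v): syllable 1 onset /pt/: /p/ (stop, 1) → /t/ (stop, 1) does not rise → illicit
/dejp.dji/ — violates constraint (iii): contains banned sequence /dj/ → illicit
/rzi.na/ — violates constraint (v): syllable 1 onset /rz/: /r/ (liquid, 4) → /z/ (fricative, 2) does not rise → illicit
/vrinfd/ — violates constraint (i): syllable 1 coda /nfd/ has 3 consonants (> 2) → illicit
No form is licit → 0.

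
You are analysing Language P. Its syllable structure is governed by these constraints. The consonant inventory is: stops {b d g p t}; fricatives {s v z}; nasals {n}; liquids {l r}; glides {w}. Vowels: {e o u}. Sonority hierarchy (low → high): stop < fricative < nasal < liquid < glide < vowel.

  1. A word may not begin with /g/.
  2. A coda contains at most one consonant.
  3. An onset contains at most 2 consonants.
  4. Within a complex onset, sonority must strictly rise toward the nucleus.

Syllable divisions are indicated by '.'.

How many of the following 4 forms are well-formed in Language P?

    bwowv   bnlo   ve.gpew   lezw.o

0

bwowv — violates constraint 2: syllable 1 coda /wv/ has 2 consonants (> 1) → ill-formed
bnlo — violates constraint 3: syllable 1 onset /bnl/ has 3 consonants (> 2) → ill-formed
ve.gpew — violates constraint 4: syllable 2 onset /gp/: /g/ (stop, 1) → /p/ (stop, 1) does not rise → ill-formed
lezw.o — violates constraint 2: syllable 1 coda /zw/ has 2 consonants (> 1) → ill-formed
No form is well-formed → 0.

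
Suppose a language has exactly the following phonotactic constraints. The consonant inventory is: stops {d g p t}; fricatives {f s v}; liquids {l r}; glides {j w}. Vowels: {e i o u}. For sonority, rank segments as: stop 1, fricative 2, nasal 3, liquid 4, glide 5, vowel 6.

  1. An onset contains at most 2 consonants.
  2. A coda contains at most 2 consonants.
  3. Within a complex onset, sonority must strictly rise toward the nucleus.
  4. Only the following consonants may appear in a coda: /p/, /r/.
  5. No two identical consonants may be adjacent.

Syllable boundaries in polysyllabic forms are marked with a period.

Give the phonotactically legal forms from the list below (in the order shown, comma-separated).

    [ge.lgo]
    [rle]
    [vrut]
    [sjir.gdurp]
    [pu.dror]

[ge.lgo] — violates constraint 3: syllable 2 onset /lg/: /l/ (liquid, 4) → /g/ (stop, 1) does not rise → phonotactically illegal
[rle] — violates constraint 3: syllable 1 onset /rl/: /r/ (liquid, 4) → /l/ (liquid, 4) does not rise → phonotactically illegal
[vrut] — violates constraint 4: syllable 1 coda contains /t/, which is not a licensed coda consonant → phonotactically illegal
[sjir.gdurp] — violates constraint 3: syllable 2 onset /gd/: /g/ (stop, 1) → /d/ (stop, 1) does not rise → phonotactically illegal
[pu.dror] — σ1 onset /p/, coda /∅/ ok; σ2 onset /dr/ (1→4 rises), coda /r/ ok → phonotactically legal

[pu.dror]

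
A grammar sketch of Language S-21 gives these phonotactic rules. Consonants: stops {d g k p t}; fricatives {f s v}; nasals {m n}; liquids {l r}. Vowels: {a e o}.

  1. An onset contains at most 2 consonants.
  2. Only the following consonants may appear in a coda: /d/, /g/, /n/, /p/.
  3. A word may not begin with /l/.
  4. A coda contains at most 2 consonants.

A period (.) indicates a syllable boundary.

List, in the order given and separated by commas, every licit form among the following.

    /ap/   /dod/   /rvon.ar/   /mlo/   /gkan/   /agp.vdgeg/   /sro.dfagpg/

/ap/, /dod/, /mlo/, /gkan/

/ap/ — σ1 onset /∅/, coda /p/ ok → licit
/dod/ — σ1 onset /d/, coda /d/ ok → licit
/rvon.ar/ — violates constraint 2: syllable 2 coda contains /r/, which is not a licensed coda consonant → illicit
/mlo/ — σ1 onset /ml/ (2C), coda /∅/ ok → licit
/gkan/ — σ1 onset /gk/ (2C), coda /n/ ok → licit
/agp.vdgeg/ — violates constraint 1: syllable 2 onset /vdg/ has 3 consonants (> 2) → illicit
/sro.dfagpg/ — violates constraint 4: syllable 2 coda /gpg/ has 3 consonants (> 2) → illicit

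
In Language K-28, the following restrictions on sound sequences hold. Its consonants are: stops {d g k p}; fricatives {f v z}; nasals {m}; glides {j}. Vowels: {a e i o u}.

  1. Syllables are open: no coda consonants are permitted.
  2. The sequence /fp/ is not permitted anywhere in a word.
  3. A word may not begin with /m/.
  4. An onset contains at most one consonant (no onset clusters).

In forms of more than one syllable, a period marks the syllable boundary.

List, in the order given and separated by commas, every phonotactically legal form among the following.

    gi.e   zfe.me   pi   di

gi.e, pi, di

gi.e — σ1 onset /g/, coda /∅/ ok; σ2 onset /∅/, coda /∅/ ok → phonotactically legal
zfe.me — violates constraint 4: syllable 1 onset /zf/ has 2 consonants (> 1) → phonotactically illegal
pi — σ1 onset /p/, coda /∅/ ok → phonotactically legal
di — σ1 onset /d/, coda /∅/ ok → phonotactically legal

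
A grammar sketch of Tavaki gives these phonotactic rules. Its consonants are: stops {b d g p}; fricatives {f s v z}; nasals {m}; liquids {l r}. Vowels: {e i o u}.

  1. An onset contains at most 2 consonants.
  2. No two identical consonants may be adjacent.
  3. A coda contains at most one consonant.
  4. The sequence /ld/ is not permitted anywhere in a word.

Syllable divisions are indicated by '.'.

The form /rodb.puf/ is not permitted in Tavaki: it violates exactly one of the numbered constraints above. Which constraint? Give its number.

/rodb.puf/: syllable 1 coda /db/ has 2 consonants (> 1).
This is a violation of constraint 3: "A coda contains at most one consonant."
The remaining constraints (1, 2, 4) are satisfied.

3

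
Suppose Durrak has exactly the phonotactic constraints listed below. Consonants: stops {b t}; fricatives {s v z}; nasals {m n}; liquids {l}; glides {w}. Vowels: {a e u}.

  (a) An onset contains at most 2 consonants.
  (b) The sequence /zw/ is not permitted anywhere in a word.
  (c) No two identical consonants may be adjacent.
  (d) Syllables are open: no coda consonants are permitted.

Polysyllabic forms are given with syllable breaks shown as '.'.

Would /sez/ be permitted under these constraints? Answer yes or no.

no

/sez/ — violates constraint (d): syllable 1 coda /z/ has 1 consonant (> 0) → not permitted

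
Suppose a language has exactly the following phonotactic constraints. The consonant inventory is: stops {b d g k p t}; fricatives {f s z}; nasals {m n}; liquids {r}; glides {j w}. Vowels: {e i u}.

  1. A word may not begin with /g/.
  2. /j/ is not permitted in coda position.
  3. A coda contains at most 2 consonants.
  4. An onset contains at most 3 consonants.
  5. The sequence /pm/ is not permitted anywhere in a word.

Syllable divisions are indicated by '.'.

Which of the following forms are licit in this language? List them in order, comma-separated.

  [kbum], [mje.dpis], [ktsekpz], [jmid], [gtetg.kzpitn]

[kbum] — σ1 onset /kb/ (2C), coda /m/ ok → licit
[mje.dpis] — σ1 onset /mj/ (2C), coda /∅/ ok; σ2 onset /dp/ (2C), coda /s/ ok → licit
[ktsekpz] — violates constraint 3: syllable 1 coda /kpz/ has 3 consonants (> 2) → illicit
[jmid] — σ1 onset /jm/ (2C), coda /d/ ok → licit
[gtetg.kzpitn] — violates constraint 1: word begins with /g/ → illicit

[kbum], [mje.dpis], [jmid]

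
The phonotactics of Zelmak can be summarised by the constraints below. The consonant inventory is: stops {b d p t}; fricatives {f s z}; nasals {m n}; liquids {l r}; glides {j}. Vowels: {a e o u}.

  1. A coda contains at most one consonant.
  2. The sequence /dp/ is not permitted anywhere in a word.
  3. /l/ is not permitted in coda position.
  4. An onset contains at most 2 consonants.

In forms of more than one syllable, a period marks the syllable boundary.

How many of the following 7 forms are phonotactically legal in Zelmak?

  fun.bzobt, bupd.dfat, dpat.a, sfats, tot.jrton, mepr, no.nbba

0

fun.bzobt — violates constraint 1: syllable 2 coda /bt/ has 2 consonants (> 1) → phonotactically illegal
bupd.dfat — violates constraint 1: syllable 1 coda /pd/ has 2 consonants (> 1) → phonotactically illegal
dpat.a — violates constraint 2: contains banned sequence /dp/ → phonotactically illegal
sfats — violates constraint 1: syllable 1 coda /ts/ has 2 consonants (> 1) → phonotactically illegal
tot.jrton — violates constraint 4: syllable 2 onset /jrt/ has 3 consonants (> 2) → phonotactically illegal
mepr — violates constraint 1: syllable 1 coda /pr/ has 2 consonants (> 1) → phonotactically illegal
no.nbba — violates constraint 4: syllable 2 onset /nbb/ has 3 consonants (> 2) → phonotactically illegal
No form is phonotactically legal → 0.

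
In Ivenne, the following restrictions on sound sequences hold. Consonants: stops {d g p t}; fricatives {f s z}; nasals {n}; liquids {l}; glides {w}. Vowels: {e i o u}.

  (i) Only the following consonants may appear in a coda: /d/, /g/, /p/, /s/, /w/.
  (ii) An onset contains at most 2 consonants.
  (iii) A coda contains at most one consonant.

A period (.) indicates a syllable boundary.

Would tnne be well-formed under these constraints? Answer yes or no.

tnne — violates constraint (ii): syllable 1 onset /tnn/ has 3 consonants (> 2) → ill-formed

no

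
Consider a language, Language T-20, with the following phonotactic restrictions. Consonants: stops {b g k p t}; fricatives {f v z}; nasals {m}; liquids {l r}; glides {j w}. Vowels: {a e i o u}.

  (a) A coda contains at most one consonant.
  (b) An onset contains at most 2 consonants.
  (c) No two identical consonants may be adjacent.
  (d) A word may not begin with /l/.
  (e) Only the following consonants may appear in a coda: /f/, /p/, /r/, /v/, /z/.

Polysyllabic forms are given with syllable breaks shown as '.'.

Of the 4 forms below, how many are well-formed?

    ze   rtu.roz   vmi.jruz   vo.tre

ze — σ1 onset /z/, coda /∅/ ok → well-formed
rtu.roz — σ1 onset /rt/ (2C), coda /∅/ ok; σ2 onset /r/, coda /z/ ok → well-formed
vmi.jruz — σ1 onset /vm/ (2C), coda /∅/ ok; σ2 onset /jr/ (2C), coda /z/ ok → well-formed
vo.tre — σ1 onset /v/, coda /∅/ ok; σ2 onset /tr/ (2C), coda /∅/ ok → well-formed
Well-formed: ze, rtu.roz, vmi.jruz, vo.tre → 4.

4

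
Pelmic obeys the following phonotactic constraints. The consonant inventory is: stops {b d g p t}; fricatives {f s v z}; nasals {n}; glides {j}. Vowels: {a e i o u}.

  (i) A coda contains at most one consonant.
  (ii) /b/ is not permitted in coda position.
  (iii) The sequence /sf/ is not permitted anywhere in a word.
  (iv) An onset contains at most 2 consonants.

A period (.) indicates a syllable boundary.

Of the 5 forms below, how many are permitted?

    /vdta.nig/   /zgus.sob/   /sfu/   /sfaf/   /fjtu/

/vdta.nig/ — violates constraint (iv): syllable 1 onset /vdt/ has 3 consonants (> 2) → not permitted
/zgus.sob/ — violates constraint (ii): syllable 2 coda contains /b/ → not permitted
/sfu/ — violates constraint (iii): contains banned sequence /sf/ → not permitted
/sfaf/ — violates constraint (iii): contains banned sequence /sf/ → not permitted
/fjtu/ — violates constraint (iv): syllable 1 onset /fjt/ has 3 consonants (> 2) → not permitted
No form is permitted → 0.

0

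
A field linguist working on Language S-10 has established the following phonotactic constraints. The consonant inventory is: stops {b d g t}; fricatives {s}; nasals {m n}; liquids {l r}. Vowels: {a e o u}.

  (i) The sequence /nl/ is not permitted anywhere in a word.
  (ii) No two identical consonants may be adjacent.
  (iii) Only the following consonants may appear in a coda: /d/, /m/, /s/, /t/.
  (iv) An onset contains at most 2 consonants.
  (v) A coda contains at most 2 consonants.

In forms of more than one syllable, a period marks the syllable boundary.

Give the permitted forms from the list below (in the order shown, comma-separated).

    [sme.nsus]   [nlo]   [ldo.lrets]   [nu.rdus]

[sme.nsus], [ldo.lrets], [nu.rdus]

[sme.nsus] — σ1 onset /sm/ (2C), coda /∅/ ok; σ2 onset /ns/ (2C), coda /s/ ok → permitted
[nlo] — violates constraint (i): contains banned sequence /nl/ → not permitted
[ldo.lrets] — σ1 onset /ld/ (2C), coda /∅/ ok; σ2 onset /lr/ (2C), coda /ts/ (2C) ok → permitted
[nu.rdus] — σ1 onset /n/, coda /∅/ ok; σ2 onset /rd/ (2C), coda /s/ ok → permitted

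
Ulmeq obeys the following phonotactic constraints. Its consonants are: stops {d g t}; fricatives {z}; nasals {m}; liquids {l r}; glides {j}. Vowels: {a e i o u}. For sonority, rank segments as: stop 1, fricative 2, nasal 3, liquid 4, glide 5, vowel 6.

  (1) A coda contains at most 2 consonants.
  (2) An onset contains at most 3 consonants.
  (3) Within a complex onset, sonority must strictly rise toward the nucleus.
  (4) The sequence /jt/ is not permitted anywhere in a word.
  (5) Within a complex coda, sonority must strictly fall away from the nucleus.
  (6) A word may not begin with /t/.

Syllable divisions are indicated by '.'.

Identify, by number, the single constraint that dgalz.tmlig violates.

3

dgalz.tmlig: syllable 1 onset /dg/: /d/ (stop, 1) → /g/ (stop, 1) does not rise.
This is a violation of constraint 3: "Within a complex onset, sonority must strictly rise toward the nucleus."
The remaining constraints (1, 2, 4, 5, 6) are satisfied.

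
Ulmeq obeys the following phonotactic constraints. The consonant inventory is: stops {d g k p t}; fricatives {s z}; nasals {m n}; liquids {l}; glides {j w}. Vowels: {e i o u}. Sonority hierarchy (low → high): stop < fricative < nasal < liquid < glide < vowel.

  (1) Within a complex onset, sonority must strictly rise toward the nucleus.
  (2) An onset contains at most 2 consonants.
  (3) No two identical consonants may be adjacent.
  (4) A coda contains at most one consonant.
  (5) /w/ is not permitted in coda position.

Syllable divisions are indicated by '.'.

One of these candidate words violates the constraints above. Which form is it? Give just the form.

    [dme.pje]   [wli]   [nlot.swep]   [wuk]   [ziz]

[wli]

[dme.pje] — σ1 onset /dm/ (1→3 rises), coda /∅/ ok; σ2 onset /pj/ (1→5 rises), coda /∅/ ok → well-formed
[wli] — violates constraint 1: syllable 1 onset /wl/: /w/ (glide, 5) → /l/ (liquid, 4) does not rise → ill-formed
[nlot.swep] — σ1 onset /nl/ (3→4 rises), coda /t/ ok; σ2 onset /sw/ (2→5 rises), coda /p/ ok → well-formed
[wuk] — σ1 onset /w/, coda /k/ ok → well-formed
[ziz] — σ1 onset /z/, coda /z/ ok → well-formed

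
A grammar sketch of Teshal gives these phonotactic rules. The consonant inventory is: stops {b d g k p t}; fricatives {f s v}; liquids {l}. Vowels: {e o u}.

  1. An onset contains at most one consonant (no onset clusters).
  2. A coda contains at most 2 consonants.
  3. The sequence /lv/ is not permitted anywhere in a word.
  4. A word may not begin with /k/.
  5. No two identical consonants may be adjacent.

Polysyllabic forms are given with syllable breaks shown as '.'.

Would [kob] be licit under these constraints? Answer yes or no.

no

[kob] — violates constraint 4: word begins with /k/ → illicit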